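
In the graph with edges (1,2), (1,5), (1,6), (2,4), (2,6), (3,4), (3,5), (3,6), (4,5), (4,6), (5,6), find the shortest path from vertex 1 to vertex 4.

Step 1: Build adjacency list:
  1: 2, 5, 6
  2: 1, 4, 6
  3: 4, 5, 6
  4: 2, 3, 5, 6
  5: 1, 3, 4, 6
  6: 1, 2, 3, 4, 5

Step 2: BFS from vertex 1 to find shortest path to 4:
  vertex 2 reached at distance 1
  vertex 5 reached at distance 1
  vertex 6 reached at distance 1
  vertex 4 reached at distance 2

Step 3: Shortest path: 1 -> 5 -> 4
Path length: 2 edges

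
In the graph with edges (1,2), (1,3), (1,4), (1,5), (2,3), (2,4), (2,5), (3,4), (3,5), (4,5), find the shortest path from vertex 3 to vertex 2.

Step 1: Build adjacency list:
  1: 2, 3, 4, 5
  2: 1, 3, 4, 5
  3: 1, 2, 4, 5
  4: 1, 2, 3, 5
  5: 1, 2, 3, 4

Step 2: BFS from vertex 3 to find shortest path to 2:
  vertex 1 reached at distance 1
  vertex 2 reached at distance 1

Step 3: Shortest path: 3 -> 2
Path length: 1 edge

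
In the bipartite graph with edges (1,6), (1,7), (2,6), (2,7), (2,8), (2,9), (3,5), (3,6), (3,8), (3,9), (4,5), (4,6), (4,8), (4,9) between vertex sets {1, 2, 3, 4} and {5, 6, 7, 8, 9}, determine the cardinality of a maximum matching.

Step 1: List the neighbors of each left vertex:
  1: 6, 7
  2: 6, 7, 8, 9
  3: 5, 6, 8, 9
  4: 5, 6, 8, 9

Step 2: Greedily match left vertices, then look for augmenting paths:
  Match 1 -- 6
  Match 2 -- 7
  Match 3 -- 5
  Match 4 -- 8
  No augmenting path remains.

Step 3: Verify this is maximum:
  Matching size 4 = min(|L|, |R|) = min(4, 5), which is an upper bound, so this matching is maximum.

Maximum matching: {(1,6), (2,7), (3,5), (4,8)}
Size: 4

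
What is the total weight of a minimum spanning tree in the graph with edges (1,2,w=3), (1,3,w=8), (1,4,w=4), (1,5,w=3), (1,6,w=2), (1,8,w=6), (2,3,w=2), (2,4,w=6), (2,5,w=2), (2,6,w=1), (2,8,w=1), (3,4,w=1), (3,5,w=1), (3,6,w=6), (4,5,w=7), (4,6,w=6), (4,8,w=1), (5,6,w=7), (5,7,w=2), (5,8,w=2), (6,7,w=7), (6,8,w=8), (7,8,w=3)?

Apply Kruskal's algorithm (sort edges by weight, add if no cycle):

Sorted edges by weight:
  (2,6) w=1
  (2,8) w=1
  (3,5) w=1
  (3,4) w=1
  (4,8) w=1
  (1,6) w=2
  (2,3) w=2
  (2,5) w=2
  (5,8) w=2
  (5,7) w=2
  (1,5) w=3
  (1,2) w=3
  (7,8) w=3
  (1,4) w=4
  (1,8) w=6
  (2,4) w=6
  (3,6) w=6
  (4,6) w=6
  (4,5) w=7
  (5,6) w=7
  (6,7) w=7
  (1,3) w=8
  (6,8) w=8

Add edge (2,6) w=1 -- no cycle. Running total: 1
Add edge (2,8) w=1 -- no cycle. Running total: 2
Add edge (3,5) w=1 -- no cycle. Running total: 3
Add edge (3,4) w=1 -- no cycle. Running total: 4
Add edge (4,8) w=1 -- no cycle. Running total: 5
Add edge (1,6) w=2 -- no cycle. Running total: 7
Skip edge (2,3) w=2 -- would create cycle
Skip edge (2,5) w=2 -- would create cycle
Skip edge (5,8) w=2 -- would create cycle
Add edge (5,7) w=2 -- no cycle. Running total: 9

MST edges: (2,6,w=1), (2,8,w=1), (3,5,w=1), (3,4,w=1), (4,8,w=1), (1,6,w=2), (5,7,w=2)
Total MST weight: 1 + 1 + 1 + 1 + 1 + 2 + 2 = 9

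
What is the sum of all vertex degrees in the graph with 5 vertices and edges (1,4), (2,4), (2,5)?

Step 1: Count edges incident to each vertex:
  deg(1) = 1 (neighbors: 4)
  deg(2) = 2 (neighbors: 4, 5)
  deg(3) = 0 (neighbors: none)
  deg(4) = 2 (neighbors: 1, 2)
  deg(5) = 1 (neighbors: 2)

Step 2: Sum all degrees:
  1 + 2 + 0 + 2 + 1 = 6

Verification: sum of degrees = 2 * |E| = 2 * 3 = 6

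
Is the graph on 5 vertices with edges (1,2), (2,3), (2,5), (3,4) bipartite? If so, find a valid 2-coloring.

Step 1: Attempt 2-coloring using BFS:
  Start at vertex 1, assign color 0
  Color vertex 2 with color 1 (neighbor of 1)
  Color vertex 3 with color 0 (neighbor of 2)
  Color vertex 5 with color 0 (neighbor of 2)
  Color vertex 4 with color 1 (neighbor of 3)

Step 2: 2-coloring succeeded. No conflicts found.
  Set A (color 0): {1, 3, 5}
  Set B (color 1): {2, 4}

The graph is bipartite with partition {1, 3, 5}, {2, 4}.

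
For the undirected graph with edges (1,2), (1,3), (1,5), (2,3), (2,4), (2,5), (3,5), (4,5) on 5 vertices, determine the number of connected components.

Step 1: Build adjacency list from edges:
  1: 2, 3, 5
  2: 1, 3, 4, 5
  3: 1, 2, 5
  4: 2, 5
  5: 1, 2, 3, 4

Step 2: Run BFS/DFS from vertex 1:
  Visited: {1, 2, 3, 5, 4}
  Reached 5 of 5 vertices

Step 3: All 5 vertices reached from vertex 1, so the graph is connected.
Number of connected components: 1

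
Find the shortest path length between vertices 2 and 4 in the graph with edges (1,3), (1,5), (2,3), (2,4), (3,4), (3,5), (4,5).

Step 1: Build adjacency list:
  1: 3, 5
  2: 3, 4
  3: 1, 2, 4, 5
  4: 2, 3, 5
  5: 1, 3, 4

Step 2: BFS from vertex 2 to find shortest path to 4:
  vertex 3 reached at distance 1
  vertex 4 reached at distance 1

Step 3: Shortest path: 2 -> 4
Path length: 1 edge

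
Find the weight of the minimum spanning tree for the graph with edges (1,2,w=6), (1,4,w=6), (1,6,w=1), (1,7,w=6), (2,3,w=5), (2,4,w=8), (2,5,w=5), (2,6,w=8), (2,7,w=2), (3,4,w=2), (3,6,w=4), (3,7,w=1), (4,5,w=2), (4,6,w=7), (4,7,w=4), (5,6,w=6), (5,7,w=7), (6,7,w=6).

Apply Kruskal's algorithm (sort edges by weight, add if no cycle):

Sorted edges by weight:
  (1,6) w=1
  (3,7) w=1
  (2,7) w=2
  (3,4) w=2
  (4,5) w=2
  (3,6) w=4
  (4,7) w=4
  (2,3) w=5
  (2,5) w=5
  (1,4) w=6
  (1,2) w=6
  (1,7) w=6
  (5,6) w=6
  (6,7) w=6
  (4,6) w=7
  (5,7) w=7
  (2,4) w=8
  (2,6) w=8

Add edge (1,6) w=1 -- no cycle. Running total: 1
Add edge (3,7) w=1 -- no cycle. Running total: 2
Add edge (2,7) w=2 -- no cycle. Running total: 4
Add edge (3,4) w=2 -- no cycle. Running total: 6
Add edge (4,5) w=2 -- no cycle. Running total: 8
Add edge (3,6) w=4 -- no cycle. Running total: 12

MST edges: (1,6,w=1), (3,7,w=1), (2,7,w=2), (3,4,w=2), (4,5,w=2), (3,6,w=4)
Total MST weight: 1 + 1 + 2 + 2 + 2 + 4 = 12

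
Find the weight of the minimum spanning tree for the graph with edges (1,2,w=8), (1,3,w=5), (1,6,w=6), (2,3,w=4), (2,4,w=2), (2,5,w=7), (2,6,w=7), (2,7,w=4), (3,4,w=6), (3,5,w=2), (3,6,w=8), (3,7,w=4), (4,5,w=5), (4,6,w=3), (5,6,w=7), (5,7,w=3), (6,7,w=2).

Apply Kruskal's algorithm (sort edges by weight, add if no cycle):

Sorted edges by weight:
  (2,4) w=2
  (3,5) w=2
  (6,7) w=2
  (4,6) w=3
  (5,7) w=3
  (2,3) w=4
  (2,7) w=4
  (3,7) w=4
  (1,3) w=5
  (4,5) w=5
  (1,6) w=6
  (3,4) w=6
  (2,5) w=7
  (2,6) w=7
  (5,6) w=7
  (1,2) w=8
  (3,6) w=8

Add edge (2,4) w=2 -- no cycle. Running total: 2
Add edge (3,5) w=2 -- no cycle. Running total: 4
Add edge (6,7) w=2 -- no cycle. Running total: 6
Add edge (4,6) w=3 -- no cycle. Running total: 9
Add edge (5,7) w=3 -- no cycle. Running total: 12
Skip edge (2,3) w=4 -- would create cycle
Skip edge (2,7) w=4 -- would create cycle
Skip edge (3,7) w=4 -- would create cycle
Add edge (1,3) w=5 -- no cycle. Running total: 17

MST edges: (2,4,w=2), (3,5,w=2), (6,7,w=2), (4,6,w=3), (5,7,w=3), (1,3,w=5)
Total MST weight: 2 + 2 + 2 + 3 + 3 + 5 = 17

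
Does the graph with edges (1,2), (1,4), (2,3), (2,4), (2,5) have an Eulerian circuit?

Step 1: Find the degree of each vertex:
  deg(1) = 2
  deg(2) = 4
  deg(3) = 1
  deg(4) = 2
  deg(5) = 1

Step 2: Count vertices with odd degree:
  Odd-degree vertices: 3, 5 (2 total)

Step 3: Apply Euler's theorem:
  - Eulerian circuit exists iff graph is connected and all vertices have even degree
  - Eulerian path exists iff graph is connected and has 0 or 2 odd-degree vertices

Graph is connected with exactly 2 odd-degree vertices (3, 5).
Eulerian path exists (starting and ending at the odd-degree vertices), but no Eulerian circuit.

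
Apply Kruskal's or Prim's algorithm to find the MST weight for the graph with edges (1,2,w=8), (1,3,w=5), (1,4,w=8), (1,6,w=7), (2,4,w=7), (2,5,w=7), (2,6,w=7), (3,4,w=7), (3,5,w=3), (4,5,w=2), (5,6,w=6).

Apply Kruskal's algorithm (sort edges by weight, add if no cycle):

Sorted edges by weight:
  (4,5) w=2
  (3,5) w=3
  (1,3) w=5
  (5,6) w=6
  (1,6) w=7
  (2,4) w=7
  (2,5) w=7
  (2,6) w=7
  (3,4) w=7
  (1,2) w=8
  (1,4) w=8

Add edge (4,5) w=2 -- no cycle. Running total: 2
Add edge (3,5) w=3 -- no cycle. Running total: 5
Add edge (1,3) w=5 -- no cycle. Running total: 10
Add edge (5,6) w=6 -- no cycle. Running total: 16
Skip edge (1,6) w=7 -- would create cycle
Add edge (2,4) w=7 -- no cycle. Running total: 23

MST edges: (4,5,w=2), (3,5,w=3), (1,3,w=5), (5,6,w=6), (2,4,w=7)
Total MST weight: 2 + 3 + 5 + 6 + 7 = 23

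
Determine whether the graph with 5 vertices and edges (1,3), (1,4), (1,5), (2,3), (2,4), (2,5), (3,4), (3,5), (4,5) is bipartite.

Step 1: Attempt 2-coloring using BFS:
  Start at vertex 1, assign color 0
  Color vertex 3 with color 1 (neighbor of 1)
  Color vertex 4 with color 1 (neighbor of 1)
  Color vertex 5 with color 1 (neighbor of 1)
  Color vertex 2 with color 0 (neighbor of 3)

Step 2: Conflict found! Vertices 3 and 4 are adjacent but have the same color.
This means the graph contains an odd cycle.

The graph is NOT bipartite.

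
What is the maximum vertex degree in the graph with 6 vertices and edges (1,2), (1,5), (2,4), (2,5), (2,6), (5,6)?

Step 1: Count edges incident to each vertex:
  deg(1) = 2 (neighbors: 2, 5)
  deg(2) = 4 (neighbors: 1, 4, 5, 6)
  deg(3) = 0 (neighbors: none)
  deg(4) = 1 (neighbors: 2)
  deg(5) = 3 (neighbors: 1, 2, 6)
  deg(6) = 2 (neighbors: 2, 5)

Step 2: Find maximum:
  max(2, 4, 0, 1, 3, 2) = 4 (vertex 2)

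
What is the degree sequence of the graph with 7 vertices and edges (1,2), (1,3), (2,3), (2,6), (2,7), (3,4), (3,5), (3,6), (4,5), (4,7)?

Step 1: Count edges incident to each vertex:
  deg(1) = 2 (neighbors: 2, 3)
  deg(2) = 4 (neighbors: 1, 3, 6, 7)
  deg(3) = 5 (neighbors: 1, 2, 4, 5, 6)
  deg(4) = 3 (neighbors: 3, 5, 7)
  deg(5) = 2 (neighbors: 3, 4)
  deg(6) = 2 (neighbors: 2, 3)
  deg(7) = 2 (neighbors: 2, 4)

Step 2: Sort degrees in non-increasing order:
  Degrees: [2, 4, 5, 3, 2, 2, 2] -> sorted: [5, 4, 3, 2, 2, 2, 2]

Degree sequence: [5, 4, 3, 2, 2, 2, 2]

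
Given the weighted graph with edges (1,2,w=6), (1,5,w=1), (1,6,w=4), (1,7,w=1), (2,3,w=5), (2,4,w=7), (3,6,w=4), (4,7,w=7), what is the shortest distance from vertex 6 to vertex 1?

Step 1: Build adjacency list with weights:
  1: 2(w=6), 5(w=1), 6(w=4), 7(w=1)
  2: 1(w=6), 3(w=5), 4(w=7)
  3: 2(w=5), 6(w=4)
  4: 2(w=7), 7(w=7)
  5: 1(w=1)
  6: 1(w=4), 3(w=4)
  7: 1(w=1), 4(w=7)

Step 2: Apply Dijkstra's algorithm from vertex 6:
  Visit vertex 6 (distance=0)
    Update dist[1] = 4
    Update dist[3] = 4
  Visit vertex 1 (distance=4)
    Update dist[2] = 10
    Update dist[5] = 5
    Update dist[7] = 5

Step 3: Shortest path: 6 -> 1
Total weight: 4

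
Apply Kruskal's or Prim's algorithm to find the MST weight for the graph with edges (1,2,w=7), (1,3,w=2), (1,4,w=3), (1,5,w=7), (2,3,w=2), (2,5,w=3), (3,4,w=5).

Apply Kruskal's algorithm (sort edges by weight, add if no cycle):

Sorted edges by weight:
  (1,3) w=2
  (2,3) w=2
  (1,4) w=3
  (2,5) w=3
  (3,4) w=5
  (1,2) w=7
  (1,5) w=7

Add edge (1,3) w=2 -- no cycle. Running total: 2
Add edge (2,3) w=2 -- no cycle. Running total: 4
Add edge (1,4) w=3 -- no cycle. Running total: 7
Add edge (2,5) w=3 -- no cycle. Running total: 10

MST edges: (1,3,w=2), (2,3,w=2), (1,4,w=3), (2,5,w=3)
Total MST weight: 2 + 2 + 3 + 3 = 10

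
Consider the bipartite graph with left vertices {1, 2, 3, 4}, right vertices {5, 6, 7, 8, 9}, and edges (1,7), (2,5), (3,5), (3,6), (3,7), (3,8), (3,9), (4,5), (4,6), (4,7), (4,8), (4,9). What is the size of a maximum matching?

Step 1: List the neighbors of each left vertex:
  1: 7
  2: 5
  3: 5, 6, 7, 8, 9
  4: 5, 6, 7, 8, 9

Step 2: Greedily match left vertices, then look for augmenting paths:
  Match 1 -- 7
  Match 2 -- 5
  Match 3 -- 6
  Match 4 -- 8
  No augmenting path remains.

Step 3: Verify this is maximum:
  Matching size 4 = min(|L|, |R|) = min(4, 5), which is an upper bound, so this matching is maximum.

Maximum matching: {(1,7), (2,5), (3,6), (4,8)}
Size: 4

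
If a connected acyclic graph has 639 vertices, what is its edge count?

A tree on n vertices always has exactly n - 1 edges.
For n = 639: edges = 639 - 1 = 638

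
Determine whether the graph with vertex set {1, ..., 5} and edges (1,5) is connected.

Step 1: Build adjacency list from edges:
  1: 5
  2: (none)
  3: (none)
  4: (none)
  5: 1

Step 2: Run BFS/DFS from vertex 1:
  Visited: {1, 5}
  Reached 2 of 5 vertices

Step 3: Only 2 of 5 vertices reached. Graph is disconnected.
Connected components: {1, 5}, {2}, {3}, {4}
Answer: No, the graph is not connected (4 components).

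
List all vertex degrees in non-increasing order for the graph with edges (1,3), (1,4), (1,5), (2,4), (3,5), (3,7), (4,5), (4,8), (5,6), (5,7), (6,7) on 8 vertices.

Step 1: Count edges incident to each vertex:
  deg(1) = 3 (neighbors: 3, 4, 5)
  deg(2) = 1 (neighbors: 4)
  deg(3) = 3 (neighbors: 1, 5, 7)
  deg(4) = 4 (neighbors: 1, 2, 5, 8)
  deg(5) = 5 (neighbors: 1, 3, 4, 6, 7)
  deg(6) = 2 (neighbors: 5, 7)
  deg(7) = 3 (neighbors: 3, 5, 6)
  deg(8) = 1 (neighbors: 4)

Step 2: Sort degrees in non-increasing order:
  Degrees: [3, 1, 3, 4, 5, 2, 3, 1] -> sorted: [5, 4, 3, 3, 3, 2, 1, 1]

Degree sequence: [5, 4, 3, 3, 3, 2, 1, 1]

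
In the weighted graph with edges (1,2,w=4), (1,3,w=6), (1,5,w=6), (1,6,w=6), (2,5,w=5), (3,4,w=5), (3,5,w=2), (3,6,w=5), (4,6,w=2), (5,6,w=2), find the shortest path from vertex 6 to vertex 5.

Step 1: Build adjacency list with weights:
  1: 2(w=4), 3(w=6), 5(w=6), 6(w=6)
  2: 1(w=4), 5(w=5)
  3: 1(w=6), 4(w=5), 5(w=2), 6(w=5)
  4: 3(w=5), 6(w=2)
  5: 1(w=6), 2(w=5), 3(w=2), 6(w=2)
  6: 1(w=6), 3(w=5), 4(w=2), 5(w=2)

Step 2: Apply Dijkstra's algorithm from vertex 6:
  Visit vertex 6 (distance=0)
    Update dist[1] = 6
    Update dist[3] = 5
    Update dist[4] = 2
    Update dist[5] = 2
  Visit vertex 4 (distance=2)
  Visit vertex 5 (distance=2)
    Update dist[2] = 7
    Update dist[3] = 4

Step 3: Shortest path: 6 -> 5
Total weight: 2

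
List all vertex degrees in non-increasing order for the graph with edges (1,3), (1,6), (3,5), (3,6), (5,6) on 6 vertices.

Step 1: Count edges incident to each vertex:
  deg(1) = 2 (neighbors: 3, 6)
  deg(2) = 0 (neighbors: none)
  deg(3) = 3 (neighbors: 1, 5, 6)
  deg(4) = 0 (neighbors: none)
  deg(5) = 2 (neighbors: 3, 6)
  deg(6) = 3 (neighbors: 1, 3, 5)

Step 2: Sort degrees in non-increasing order:
  Degrees: [2, 0, 3, 0, 2, 3] -> sorted: [3, 3, 2, 2, 0, 0]

Degree sequence: [3, 3, 2, 2, 0, 0]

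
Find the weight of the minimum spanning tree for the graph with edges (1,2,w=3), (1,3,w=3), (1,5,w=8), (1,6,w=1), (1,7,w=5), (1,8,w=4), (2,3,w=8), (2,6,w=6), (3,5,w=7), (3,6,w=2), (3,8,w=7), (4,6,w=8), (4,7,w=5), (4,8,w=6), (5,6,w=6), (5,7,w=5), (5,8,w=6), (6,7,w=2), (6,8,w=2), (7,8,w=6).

Apply Kruskal's algorithm (sort edges by weight, add if no cycle):

Sorted edges by weight:
  (1,6) w=1
  (3,6) w=2
  (6,8) w=2
  (6,7) w=2
  (1,2) w=3
  (1,3) w=3
  (1,8) w=4
  (1,7) w=5
  (4,7) w=5
  (5,7) w=5
  (2,6) w=6
  (4,8) w=6
  (5,6) w=6
  (5,8) w=6
  (7,8) w=6
  (3,5) w=7
  (3,8) w=7
  (1,5) w=8
  (2,3) w=8
  (4,6) w=8

Add edge (1,6) w=1 -- no cycle. Running total: 1
Add edge (3,6) w=2 -- no cycle. Running total: 3
Add edge (6,8) w=2 -- no cycle. Running total: 5
Add edge (6,7) w=2 -- no cycle. Running total: 7
Add edge (1,2) w=3 -- no cycle. Running total: 10
Skip edge (1,3) w=3 -- would create cycle
Skip edge (1,8) w=4 -- would create cycle
Skip edge (1,7) w=5 -- would create cycle
Add edge (4,7) w=5 -- no cycle. Running total: 15
Add edge (5,7) w=5 -- no cycle. Running total: 20

MST edges: (1,6,w=1), (3,6,w=2), (6,8,w=2), (6,7,w=2), (1,2,w=3), (4,7,w=5), (5,7,w=5)
Total MST weight: 1 + 2 + 2 + 2 + 3 + 5 + 5 = 20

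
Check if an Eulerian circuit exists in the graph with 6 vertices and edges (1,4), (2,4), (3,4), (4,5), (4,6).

Step 1: Find the degree of each vertex:
  deg(1) = 1
  deg(2) = 1
  deg(3) = 1
  deg(4) = 5
  deg(5) = 1
  deg(6) = 1

Step 2: Count vertices with odd degree:
  Odd-degree vertices: 1, 2, 3, 4, 5, 6 (6 total)

Step 3: Apply Euler's theorem:
  - Eulerian circuit exists iff graph is connected and all vertices have even degree
  - Eulerian path exists iff graph is connected and has 0 or 2 odd-degree vertices

Graph has 6 odd-degree vertices (need 0 or 2).
Neither Eulerian path nor Eulerian circuit exists.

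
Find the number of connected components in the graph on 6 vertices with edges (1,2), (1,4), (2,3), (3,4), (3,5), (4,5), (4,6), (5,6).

Step 1: Build adjacency list from edges:
  1: 2, 4
  2: 1, 3
  3: 2, 4, 5
  4: 1, 3, 5, 6
  5: 3, 4, 6
  6: 4, 5

Step 2: Run BFS/DFS from vertex 1:
  Visited: {1, 2, 4, 3, 5, 6}
  Reached 6 of 6 vertices

Step 3: All 6 vertices reached from vertex 1, so the graph is connected.
Number of connected components: 1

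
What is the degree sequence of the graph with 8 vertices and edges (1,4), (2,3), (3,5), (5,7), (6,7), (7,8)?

Step 1: Count edges incident to each vertex:
  deg(1) = 1 (neighbors: 4)
  deg(2) = 1 (neighbors: 3)
  deg(3) = 2 (neighbors: 2, 5)
  deg(4) = 1 (neighbors: 1)
  deg(5) = 2 (neighbors: 3, 7)
  deg(6) = 1 (neighbors: 7)
  deg(7) = 3 (neighbors: 5, 6, 8)
  deg(8) = 1 (neighbors: 7)

Step 2: Sort degrees in non-increasing order:
  Degrees: [1, 1, 2, 1, 2, 1, 3, 1] -> sorted: [3, 2, 2, 1, 1, 1, 1, 1]

Degree sequence: [3, 2, 2, 1, 1, 1, 1, 1]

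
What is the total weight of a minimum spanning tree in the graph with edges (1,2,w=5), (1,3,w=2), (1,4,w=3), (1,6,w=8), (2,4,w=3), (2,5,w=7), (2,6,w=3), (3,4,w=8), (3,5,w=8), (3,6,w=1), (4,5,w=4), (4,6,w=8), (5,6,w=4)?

Apply Kruskal's algorithm (sort edges by weight, add if no cycle):

Sorted edges by weight:
  (3,6) w=1
  (1,3) w=2
  (1,4) w=3
  (2,4) w=3
  (2,6) w=3
  (4,5) w=4
  (5,6) w=4
  (1,2) w=5
  (2,5) w=7
  (1,6) w=8
  (3,4) w=8
  (3,5) w=8
  (4,6) w=8

Add edge (3,6) w=1 -- no cycle. Running total: 1
Add edge (1,3) w=2 -- no cycle. Running total: 3
Add edge (1,4) w=3 -- no cycle. Running total: 6
Add edge (2,4) w=3 -- no cycle. Running total: 9
Skip edge (2,6) w=3 -- would create cycle
Add edge (4,5) w=4 -- no cycle. Running total: 13

MST edges: (3,6,w=1), (1,3,w=2), (1,4,w=3), (2,4,w=3), (4,5,w=4)
Total MST weight: 1 + 2 + 3 + 3 + 4 = 13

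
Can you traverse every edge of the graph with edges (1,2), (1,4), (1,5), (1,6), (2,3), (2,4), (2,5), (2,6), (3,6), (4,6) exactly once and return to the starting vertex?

Step 1: Find the degree of each vertex:
  deg(1) = 4
  deg(2) = 5
  deg(3) = 2
  deg(4) = 3
  deg(5) = 2
  deg(6) = 4

Step 2: Count vertices with odd degree:
  Odd-degree vertices: 2, 4 (2 total)

Step 3: Apply Euler's theorem:
  - Eulerian circuit exists iff graph is connected and all vertices have even degree
  - Eulerian path exists iff graph is connected and has 0 or 2 odd-degree vertices

Graph is connected with exactly 2 odd-degree vertices (2, 4).
Eulerian path exists (starting and ending at the odd-degree vertices), but no Eulerian circuit.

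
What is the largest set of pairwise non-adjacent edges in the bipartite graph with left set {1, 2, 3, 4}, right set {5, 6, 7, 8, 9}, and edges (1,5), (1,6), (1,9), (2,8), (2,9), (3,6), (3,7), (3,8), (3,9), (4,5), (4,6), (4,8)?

Step 1: List the neighbors of each left vertex:
  1: 5, 6, 9
  2: 8, 9
  3: 6, 7, 8, 9
  4: 5, 6, 8

Step 2: Greedily match left vertices, then look for augmenting paths:
  Match 1 -- 9
  Match 2 -- 8
  Match 3 -- 6
  Match 4 -- 5
  No augmenting path remains.

Step 3: Verify this is maximum:
  Matching size 4 = min(|L|, |R|) = min(4, 5), which is an upper bound, so this matching is maximum.

Maximum matching: {(1,9), (2,8), (3,6), (4,5)}
Size: 4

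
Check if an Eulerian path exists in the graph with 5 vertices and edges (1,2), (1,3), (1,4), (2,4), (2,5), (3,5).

Step 1: Find the degree of each vertex:
  deg(1) = 3
  deg(2) = 3
  deg(3) = 2
  deg(4) = 2
  deg(5) = 2

Step 2: Count vertices with odd degree:
  Odd-degree vertices: 1, 2 (2 total)

Step 3: Apply Euler's theorem:
  - Eulerian circuit exists iff graph is connected and all vertices have even degree
  - Eulerian path exists iff graph is connected and has 0 or 2 odd-degree vertices

Graph is connected with exactly 2 odd-degree vertices (1, 2).
Eulerian path exists (starting and ending at the odd-degree vertices), but no Eulerian circuit.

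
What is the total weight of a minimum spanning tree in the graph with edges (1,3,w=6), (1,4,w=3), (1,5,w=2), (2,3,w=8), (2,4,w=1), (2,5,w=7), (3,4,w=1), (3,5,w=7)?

Apply Kruskal's algorithm (sort edges by weight, add if no cycle):

Sorted edges by weight:
  (2,4) w=1
  (3,4) w=1
  (1,5) w=2
  (1,4) w=3
  (1,3) w=6
  (2,5) w=7
  (3,5) w=7
  (2,3) w=8

Add edge (2,4) w=1 -- no cycle. Running total: 1
Add edge (3,4) w=1 -- no cycle. Running total: 2
Add edge (1,5) w=2 -- no cycle. Running total: 4
Add edge (1,4) w=3 -- no cycle. Running total: 7

MST edges: (2,4,w=1), (3,4,w=1), (1,5,w=2), (1,4,w=3)
Total MST weight: 1 + 1 + 2 + 3 = 7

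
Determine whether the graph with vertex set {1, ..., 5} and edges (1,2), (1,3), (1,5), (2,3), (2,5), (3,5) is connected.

Step 1: Build adjacency list from edges:
  1: 2, 3, 5
  2: 1, 3, 5
  3: 1, 2, 5
  4: (none)
  5: 1, 2, 3

Step 2: Run BFS/DFS from vertex 1:
  Visited: {1, 2, 3, 5}
  Reached 4 of 5 vertices

Step 3: Only 4 of 5 vertices reached. Graph is disconnected.
Connected components: {1, 2, 3, 5}, {4}
Answer: No, the graph is not connected (2 components).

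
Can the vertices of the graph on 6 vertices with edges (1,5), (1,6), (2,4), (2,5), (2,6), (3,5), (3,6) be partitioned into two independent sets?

Step 1: Attempt 2-coloring using BFS:
  Start at vertex 1, assign color 0
  Color vertex 5 with color 1 (neighbor of 1)
  Color vertex 6 with color 1 (neighbor of 1)
  Color vertex 2 with color 0 (neighbor of 5)
  Color vertex 3 with color 0 (neighbor of 5)
  Color vertex 4 with color 1 (neighbor of 2)

Step 2: 2-coloring succeeded. No conflicts found.
  Set A (color 0): {1, 2, 3}
  Set B (color 1): {4, 5, 6}

The graph is bipartite with partition {1, 2, 3}, {4, 5, 6}.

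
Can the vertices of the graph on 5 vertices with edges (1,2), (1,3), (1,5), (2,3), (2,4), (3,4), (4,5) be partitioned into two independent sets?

Step 1: Attempt 2-coloring using BFS:
  Start at vertex 1, assign color 0
  Color vertex 2 with color 1 (neighbor of 1)
  Color vertex 3 with color 1 (neighbor of 1)
  Color vertex 5 with color 1 (neighbor of 1)

Step 2: Conflict found! Vertices 2 and 3 are adjacent but have the same color.
This means the graph contains an odd cycle.

The graph is NOT bipartite.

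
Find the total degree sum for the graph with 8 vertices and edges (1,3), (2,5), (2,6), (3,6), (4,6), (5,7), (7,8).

Step 1: Count edges incident to each vertex:
  deg(1) = 1 (neighbors: 3)
  deg(2) = 2 (neighbors: 5, 6)
  deg(3) = 2 (neighbors: 1, 6)
  deg(4) = 1 (neighbors: 6)
  deg(5) = 2 (neighbors: 2, 7)
  deg(6) = 3 (neighbors: 2, 3, 4)
  deg(7) = 2 (neighbors: 5, 8)
  deg(8) = 1 (neighbors: 7)

Step 2: Sum all degrees:
  1 + 2 + 2 + 1 + 2 + 3 + 2 + 1 = 14

Verification: sum of degrees = 2 * |E| = 2 * 7 = 14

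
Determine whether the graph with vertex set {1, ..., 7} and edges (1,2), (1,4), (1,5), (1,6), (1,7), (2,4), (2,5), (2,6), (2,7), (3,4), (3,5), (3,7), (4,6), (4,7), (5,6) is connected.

Step 1: Build adjacency list from edges:
  1: 2, 4, 5, 6, 7
  2: 1, 4, 5, 6, 7
  3: 4, 5, 7
  4: 1, 2, 3, 6, 7
  5: 1, 2, 3, 6
  6: 1, 2, 4, 5
  7: 1, 2, 3, 4

Step 2: Run BFS/DFS from vertex 1:
  Visited: {1, 2, 4, 5, 6, 7, 3}
  Reached 7 of 7 vertices

Step 3: All 7 vertices reached from vertex 1, so the graph is connected.
Answer: Yes, the graph is connected.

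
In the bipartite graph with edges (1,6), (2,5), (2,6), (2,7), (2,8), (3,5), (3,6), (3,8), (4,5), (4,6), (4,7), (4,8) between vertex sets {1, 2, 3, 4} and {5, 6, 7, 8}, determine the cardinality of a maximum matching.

Step 1: List the neighbors of each left vertex:
  1: 6
  2: 5, 6, 7, 8
  3: 5, 6, 8
  4: 5, 6, 7, 8

Step 2: Greedily match left vertices, then look for augmenting paths:
  Match 1 -- 6
  Match 2 -- 5
  Match 3 -- 8
  Match 4 -- 7
  No augmenting path remains.

Step 3: Verify this is maximum:
  Matching size 4 = min(|L|, |R|) = min(4, 4), which is an upper bound, so this matching is maximum.

Maximum matching: {(1,6), (2,5), (3,8), (4,7)}
Size: 4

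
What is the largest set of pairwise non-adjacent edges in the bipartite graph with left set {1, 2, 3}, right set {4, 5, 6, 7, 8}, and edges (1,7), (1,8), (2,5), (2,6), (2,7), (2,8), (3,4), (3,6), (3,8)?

Step 1: List the neighbors of each left vertex:
  1: 7, 8
  2: 5, 6, 7, 8
  3: 4, 6, 8

Step 2: Greedily match left vertices, then look for augmenting paths:
  Match 1 -- 7
  Match 2 -- 5
  Match 3 -- 4
  No augmenting path remains.

Step 3: Verify this is maximum:
  Matching size 3 = min(|L|, |R|) = min(3, 5), which is an upper bound, so this matching is maximum.

Maximum matching: {(1,7), (2,5), (3,4)}
Size: 3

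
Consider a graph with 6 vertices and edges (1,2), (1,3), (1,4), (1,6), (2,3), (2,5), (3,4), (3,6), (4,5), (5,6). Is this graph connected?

Step 1: Build adjacency list from edges:
  1: 2, 3, 4, 6
  2: 1, 3, 5
  3: 1, 2, 4, 6
  4: 1, 3, 5
  5: 2, 4, 6
  6: 1, 3, 5

Step 2: Run BFS/DFS from vertex 1:
  Visited: {1, 2, 3, 4, 6, 5}
  Reached 6 of 6 vertices

Step 3: All 6 vertices reached from vertex 1, so the graph is connected.
Answer: Yes, the graph is connected.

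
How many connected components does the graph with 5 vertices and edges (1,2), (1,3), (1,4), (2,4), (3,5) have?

Step 1: Build adjacency list from edges:
  1: 2, 3, 4
  2: 1, 4
  3: 1, 5
  4: 1, 2
  5: 3

Step 2: Run BFS/DFS from vertex 1:
  Visited: {1, 2, 3, 4, 5}
  Reached 5 of 5 vertices

Step 3: All 5 vertices reached from vertex 1, so the graph is connected.
Number of connected components: 1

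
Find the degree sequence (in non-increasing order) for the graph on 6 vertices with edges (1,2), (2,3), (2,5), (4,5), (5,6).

Step 1: Count edges incident to each vertex:
  deg(1) = 1 (neighbors: 2)
  deg(2) = 3 (neighbors: 1, 3, 5)
  deg(3) = 1 (neighbors: 2)
  deg(4) = 1 (neighbors: 5)
  deg(5) = 3 (neighbors: 2, 4, 6)
  deg(6) = 1 (neighbors: 5)

Step 2: Sort degrees in non-increasing order:
  Degrees: [1, 3, 1, 1, 3, 1] -> sorted: [3, 3, 1, 1, 1, 1]

Degree sequence: [3, 3, 1, 1, 1, 1]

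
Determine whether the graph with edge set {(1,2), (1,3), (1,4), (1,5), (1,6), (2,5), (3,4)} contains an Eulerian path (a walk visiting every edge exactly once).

Step 1: Find the degree of each vertex:
  deg(1) = 5
  deg(2) = 2
  deg(3) = 2
  deg(4) = 2
  deg(5) = 2
  deg(6) = 1

Step 2: Count vertices with odd degree:
  Odd-degree vertices: 1, 6 (2 total)

Step 3: Apply Euler's theorem:
  - Eulerian circuit exists iff graph is connected and all vertices have even degree
  - Eulerian path exists iff graph is connected and has 0 or 2 odd-degree vertices

Graph is connected with exactly 2 odd-degree vertices (1, 6).
Eulerian path exists (starting and ending at the odd-degree vertices), but no Eulerian circuit.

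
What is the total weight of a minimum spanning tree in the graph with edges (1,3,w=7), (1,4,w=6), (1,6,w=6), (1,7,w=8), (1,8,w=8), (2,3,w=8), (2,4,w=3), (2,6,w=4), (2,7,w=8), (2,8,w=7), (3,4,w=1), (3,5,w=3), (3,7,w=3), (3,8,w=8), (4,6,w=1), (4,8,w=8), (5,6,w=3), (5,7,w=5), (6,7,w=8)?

Apply Kruskal's algorithm (sort edges by weight, add if no cycle):

Sorted edges by weight:
  (3,4) w=1
  (4,6) w=1
  (2,4) w=3
  (3,7) w=3
  (3,5) w=3
  (5,6) w=3
  (2,6) w=4
  (5,7) w=5
  (1,4) w=6
  (1,6) w=6
  (1,3) w=7
  (2,8) w=7
  (1,7) w=8
  (1,8) w=8
  (2,7) w=8
  (2,3) w=8
  (3,8) w=8
  (4,8) w=8
  (6,7) w=8

Add edge (3,4) w=1 -- no cycle. Running total: 1
Add edge (4,6) w=1 -- no cycle. Running total: 2
Add edge (2,4) w=3 -- no cycle. Running total: 5
Add edge (3,7) w=3 -- no cycle. Running total: 8
Add edge (3,5) w=3 -- no cycle. Running total: 11
Skip edge (5,6) w=3 -- would create cycle
Skip edge (2,6) w=4 -- would create cycle
Skip edge (5,7) w=5 -- would create cycle
Add edge (1,4) w=6 -- no cycle. Running total: 17
Skip edge (1,6) w=6 -- would create cycle
Skip edge (1,3) w=7 -- would create cycle
Add edge (2,8) w=7 -- no cycle. Running total: 24

MST edges: (3,4,w=1), (4,6,w=1), (2,4,w=3), (3,7,w=3), (3,5,w=3), (1,4,w=6), (2,8,w=7)
Total MST weight: 1 + 1 + 3 + 3 + 3 + 6 + 7 = 24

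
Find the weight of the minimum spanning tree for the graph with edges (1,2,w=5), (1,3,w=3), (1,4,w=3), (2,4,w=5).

Apply Kruskal's algorithm (sort edges by weight, add if no cycle):

Sorted edges by weight:
  (1,3) w=3
  (1,4) w=3
  (1,2) w=5
  (2,4) w=5

Add edge (1,3) w=3 -- no cycle. Running total: 3
Add edge (1,4) w=3 -- no cycle. Running total: 6
Add edge (1,2) w=5 -- no cycle. Running total: 11

MST edges: (1,3,w=3), (1,4,w=3), (1,2,w=5)
Total MST weight: 3 + 3 + 5 = 11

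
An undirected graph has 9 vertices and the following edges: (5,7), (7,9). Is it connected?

Step 1: Build adjacency list from edges:
  1: (none)
  2: (none)
  3: (none)
  4: (none)
  5: 7
  6: (none)
  7: 5, 9
  8: (none)
  9: 7

Step 2: Run BFS/DFS from vertex 1:
  Visited: {1}
  Reached 1 of 9 vertices

Step 3: Only 1 of 9 vertices reached. Graph is disconnected.
Connected components: {1}, {2}, {3}, {4}, {5, 7, 9}, {6}, {8}
Answer: No, the graph is not connected (7 components).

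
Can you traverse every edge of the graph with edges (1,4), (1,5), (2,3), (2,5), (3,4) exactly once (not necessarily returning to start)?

Step 1: Find the degree of each vertex:
  deg(1) = 2
  deg(2) = 2
  deg(3) = 2
  deg(4) = 2
  deg(5) = 2

Step 2: Count vertices with odd degree:
  All vertices have even degree (0 odd-degree vertices)

Step 3: Apply Euler's theorem:
  - Eulerian circuit exists iff graph is connected and all vertices have even degree
  - Eulerian path exists iff graph is connected and has 0 or 2 odd-degree vertices

Graph is connected with 0 odd-degree vertices.
Both Eulerian circuit and Eulerian path exist.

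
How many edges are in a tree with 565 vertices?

A tree on n vertices always has exactly n - 1 edges.
For n = 565: edges = 565 - 1 = 564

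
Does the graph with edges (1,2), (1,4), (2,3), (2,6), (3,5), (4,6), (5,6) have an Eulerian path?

Step 1: Find the degree of each vertex:
  deg(1) = 2
  deg(2) = 3
  deg(3) = 2
  deg(4) = 2
  deg(5) = 2
  deg(6) = 3

Step 2: Count vertices with odd degree:
  Odd-degree vertices: 2, 6 (2 total)

Step 3: Apply Euler's theorem:
  - Eulerian circuit exists iff graph is connected and all vertices have even degree
  - Eulerian path exists iff graph is connected and has 0 or 2 odd-degree vertices

Graph is connected with exactly 2 odd-degree vertices (2, 6).
Eulerian path exists (starting and ending at the odd-degree vertices), but no Eulerian circuit.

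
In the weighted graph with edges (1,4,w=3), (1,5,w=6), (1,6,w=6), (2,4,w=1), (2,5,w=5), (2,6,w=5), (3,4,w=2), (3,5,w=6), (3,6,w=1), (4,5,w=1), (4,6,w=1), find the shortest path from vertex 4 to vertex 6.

Step 1: Build adjacency list with weights:
  1: 4(w=3), 5(w=6), 6(w=6)
  2: 4(w=1), 5(w=5), 6(w=5)
  3: 4(w=2), 5(w=6), 6(w=1)
  4: 1(w=3), 2(w=1), 3(w=2), 5(w=1), 6(w=1)
  5: 1(w=6), 2(w=5), 3(w=6), 4(w=1)
  6: 1(w=6), 2(w=5), 3(w=1), 4(w=1)

Step 2: Apply Dijkstra's algorithm from vertex 4:
  Visit vertex 4 (distance=0)
    Update dist[1] = 3
    Update dist[2] = 1
    Update dist[3] = 2
    Update dist[5] = 1
    Update dist[6] = 1
  Visit vertex 2 (distance=1)
  Visit vertex 5 (distance=1)
  Visit vertex 6 (distance=1)

Step 3: Shortest path: 4 -> 6
Total weight: 1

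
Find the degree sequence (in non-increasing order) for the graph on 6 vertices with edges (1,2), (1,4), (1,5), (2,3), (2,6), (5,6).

Step 1: Count edges incident to each vertex:
  deg(1) = 3 (neighbors: 2, 4, 5)
  deg(2) = 3 (neighbors: 1, 3, 6)
  deg(3) = 1 (neighbors: 2)
  deg(4) = 1 (neighbors: 1)
  deg(5) = 2 (neighbors: 1, 6)
  deg(6) = 2 (neighbors: 2, 5)

Step 2: Sort degrees in non-increasing order:
  Degrees: [3, 3, 1, 1, 2, 2] -> sorted: [3, 3, 2, 2, 1, 1]

Degree sequence: [3, 3, 2, 2, 1, 1]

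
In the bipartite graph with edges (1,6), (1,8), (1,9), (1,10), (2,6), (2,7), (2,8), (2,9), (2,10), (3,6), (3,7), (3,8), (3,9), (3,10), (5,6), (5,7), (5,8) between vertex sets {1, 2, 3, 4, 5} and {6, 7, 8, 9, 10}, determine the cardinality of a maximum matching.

Step 1: List the neighbors of each left vertex:
  1: 6, 8, 9, 10
  2: 6, 7, 8, 9, 10
  3: 6, 7, 8, 9, 10
  4: (none)
  5: 6, 7, 8

Step 2: Greedily match left vertices, then look for augmenting paths:
  Match 1 -- 9
  Match 2 -- 7
  Match 3 -- 8
  Match 5 -- 6
  No augmenting path remains.

Step 3: Verify this is maximum:
  Matching has size 4. The vertex set {1, 2, 3, 5} covers every edge and has size 4; any matching has at most one edge per cover vertex, so 4 is maximum (König's theorem).

Maximum matching: {(1,9), (2,7), (3,8), (5,6)}
Size: 4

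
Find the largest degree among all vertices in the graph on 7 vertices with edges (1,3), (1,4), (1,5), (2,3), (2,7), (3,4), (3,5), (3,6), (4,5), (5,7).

Step 1: Count edges incident to each vertex:
  deg(1) = 3 (neighbors: 3, 4, 5)
  deg(2) = 2 (neighbors: 3, 7)
  deg(3) = 5 (neighbors: 1, 2, 4, 5, 6)
  deg(4) = 3 (neighbors: 1, 3, 5)
  deg(5) = 4 (neighbors: 1, 3, 4, 7)
  deg(6) = 1 (neighbors: 3)
  deg(7) = 2 (neighbors: 2, 5)

Step 2: Find maximum:
  max(3, 2, 5, 3, 4, 1, 2) = 5 (vertex 3)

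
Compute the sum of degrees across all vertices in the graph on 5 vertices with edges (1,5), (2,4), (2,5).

Step 1: Count edges incident to each vertex:
  deg(1) = 1 (neighbors: 5)
  deg(2) = 2 (neighbors: 4, 5)
  deg(3) = 0 (neighbors: none)
  deg(4) = 1 (neighbors: 2)
  deg(5) = 2 (neighbors: 1, 2)

Step 2: Sum all degrees:
  1 + 2 + 0 + 1 + 2 = 6

Verification: sum of degrees = 2 * |E| = 2 * 3 = 6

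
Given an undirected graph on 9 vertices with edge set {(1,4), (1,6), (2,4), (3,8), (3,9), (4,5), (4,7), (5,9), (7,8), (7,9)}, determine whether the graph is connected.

Step 1: Build adjacency list from edges:
  1: 4, 6
  2: 4
  3: 8, 9
  4: 1, 2, 5, 7
  5: 4, 9
  6: 1
  7: 4, 8, 9
  8: 3, 7
  9: 3, 5, 7

Step 2: Run BFS/DFS from vertex 1:
  Visited: {1, 4, 6, 2, 5, 7, 9, 8, 3}
  Reached 9 of 9 vertices

Step 3: All 9 vertices reached from vertex 1, so the graph is connected.
Answer: Yes, the graph is connected.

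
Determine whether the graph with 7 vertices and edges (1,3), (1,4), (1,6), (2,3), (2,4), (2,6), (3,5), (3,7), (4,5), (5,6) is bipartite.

Step 1: Attempt 2-coloring using BFS:
  Start at vertex 1, assign color 0
  Color vertex 3 with color 1 (neighbor of 1)
  Color vertex 4 with color 1 (neighbor of 1)
  Color vertex 6 with color 1 (neighbor of 1)
  Color vertex 2 with color 0 (neighbor of 3)
  Color vertex 5 with color 0 (neighbor of 3)
  Color vertex 7 with color 0 (neighbor of 3)

Step 2: 2-coloring succeeded. No conflicts found.
  Set A (color 0): {1, 2, 5, 7}
  Set B (color 1): {3, 4, 6}

The graph is bipartite with partition {1, 2, 5, 7}, {3, 4, 6}.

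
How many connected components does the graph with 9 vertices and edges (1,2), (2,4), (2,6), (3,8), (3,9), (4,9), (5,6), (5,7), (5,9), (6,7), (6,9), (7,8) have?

Step 1: Build adjacency list from edges:
  1: 2
  2: 1, 4, 6
  3: 8, 9
  4: 2, 9
  5: 6, 7, 9
  6: 2, 5, 7, 9
  7: 5, 6, 8
  8: 3, 7
  9: 3, 4, 5, 6

Step 2: Run BFS/DFS from vertex 1:
  Visited: {1, 2, 4, 6, 9, 5, 7, 3, 8}
  Reached 9 of 9 vertices

Step 3: All 9 vertices reached from vertex 1, so the graph is connected.
Number of connected components: 1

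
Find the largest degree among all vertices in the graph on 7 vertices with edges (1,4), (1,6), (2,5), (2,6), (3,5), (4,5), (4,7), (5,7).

Step 1: Count edges incident to each vertex:
  deg(1) = 2 (neighbors: 4, 6)
  deg(2) = 2 (neighbors: 5, 6)
  deg(3) = 1 (neighbors: 5)
  deg(4) = 3 (neighbors: 1, 5, 7)
  deg(5) = 4 (neighbors: 2, 3, 4, 7)
  deg(6) = 2 (neighbors: 1, 2)
  deg(7) = 2 (neighbors: 4, 5)

Step 2: Find maximum:
  max(2, 2, 1, 3, 4, 2, 2) = 4 (vertex 5)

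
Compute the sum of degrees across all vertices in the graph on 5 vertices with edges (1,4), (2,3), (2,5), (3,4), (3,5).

Step 1: Count edges incident to each vertex:
  deg(1) = 1 (neighbors: 4)
  deg(2) = 2 (neighbors: 3, 5)
  deg(3) = 3 (neighbors: 2, 4, 5)
  deg(4) = 2 (neighbors: 1, 3)
  deg(5) = 2 (neighbors: 2, 3)

Step 2: Sum all degrees:
  1 + 2 + 3 + 2 + 2 = 10

Verification: sum of degrees = 2 * |E| = 2 * 5 = 10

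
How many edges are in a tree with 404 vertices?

A tree on n vertices always has exactly n - 1 edges.
For n = 404: edges = 404 - 1 = 403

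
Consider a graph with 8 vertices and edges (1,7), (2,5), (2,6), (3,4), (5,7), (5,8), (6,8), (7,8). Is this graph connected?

Step 1: Build adjacency list from edges:
  1: 7
  2: 5, 6
  3: 4
  4: 3
  5: 2, 7, 8
  6: 2, 8
  7: 1, 5, 8
  8: 5, 6, 7

Step 2: Run BFS/DFS from vertex 1:
  Visited: {1, 7, 5, 8, 2, 6}
  Reached 6 of 8 vertices

Step 3: Only 6 of 8 vertices reached. Graph is disconnected.
Connected components: {1, 2, 5, 6, 7, 8}, {3, 4}
Answer: No, the graph is not connected (2 components).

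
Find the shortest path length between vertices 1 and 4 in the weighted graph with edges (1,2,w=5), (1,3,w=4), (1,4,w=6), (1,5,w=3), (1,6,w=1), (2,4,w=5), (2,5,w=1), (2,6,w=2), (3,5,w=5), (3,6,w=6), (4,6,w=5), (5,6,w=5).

Step 1: Build adjacency list with weights:
  1: 2(w=5), 3(w=4), 4(w=6), 5(w=3), 6(w=1)
  2: 1(w=5), 4(w=5), 5(w=1), 6(w=2)
  3: 1(w=4), 5(w=5), 6(w=6)
  4: 1(w=6), 2(w=5), 6(w=5)
  5: 1(w=3), 2(w=1), 3(w=5), 6(w=5)
  6: 1(w=1), 2(w=2), 3(w=6), 4(w=5), 5(w=5)

Step 2: Apply Dijkstra's algorithm from vertex 1:
  Visit vertex 1 (distance=0)
    Update dist[2] = 5
    Update dist[3] = 4
    Update dist[4] = 6
    Update dist[5] = 3
    Update dist[6] = 1
  Visit vertex 6 (distance=1)
    Update dist[2] = 3
  Visit vertex 2 (distance=3)
  Visit vertex 5 (distance=3)
  Visit vertex 3 (distance=4)
  Visit vertex 4 (distance=6)

Step 3: Shortest path: 1 -> 4
Total weight: 6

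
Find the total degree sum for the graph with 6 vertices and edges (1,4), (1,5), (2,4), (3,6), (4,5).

Step 1: Count edges incident to each vertex:
  deg(1) = 2 (neighbors: 4, 5)
  deg(2) = 1 (neighbors: 4)
  deg(3) = 1 (neighbors: 6)
  deg(4) = 3 (neighbors: 1, 2, 5)
  deg(5) = 2 (neighbors: 1, 4)
  deg(6) = 1 (neighbors: 3)

Step 2: Sum all degrees:
  2 + 1 + 1 + 3 + 2 + 1 = 10

Verification: sum of degrees = 2 * |E| = 2 * 5 = 10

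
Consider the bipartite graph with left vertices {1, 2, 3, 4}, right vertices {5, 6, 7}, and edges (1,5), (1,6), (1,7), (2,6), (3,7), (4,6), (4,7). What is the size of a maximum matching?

Step 1: List the neighbors of each left vertex:
  1: 5, 6, 7
  2: 6
  3: 7
  4: 6, 7

Step 2: Greedily match left vertices, then look for augmenting paths:
  Match 1 -- 5
  Match 2 -- 6
  Match 3 -- 7
  No augmenting path remains.

Step 3: Verify this is maximum:
  Matching size 3 = min(|L|, |R|) = min(4, 3), which is an upper bound, so this matching is maximum.

Maximum matching: {(1,5), (2,6), (3,7)}
Size: 3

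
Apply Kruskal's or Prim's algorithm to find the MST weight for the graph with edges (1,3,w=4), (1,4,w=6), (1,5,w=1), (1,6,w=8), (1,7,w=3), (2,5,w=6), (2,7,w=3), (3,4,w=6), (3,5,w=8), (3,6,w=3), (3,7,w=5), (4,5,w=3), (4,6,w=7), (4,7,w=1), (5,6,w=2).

Apply Kruskal's algorithm (sort edges by weight, add if no cycle):

Sorted edges by weight:
  (1,5) w=1
  (4,7) w=1
  (5,6) w=2
  (1,7) w=3
  (2,7) w=3
  (3,6) w=3
  (4,5) w=3
  (1,3) w=4
  (3,7) w=5
  (1,4) w=6
  (2,5) w=6
  (3,4) w=6
  (4,6) w=7
  (1,6) w=8
  (3,5) w=8

Add edge (1,5) w=1 -- no cycle. Running total: 1
Add edge (4,7) w=1 -- no cycle. Running total: 2
Add edge (5,6) w=2 -- no cycle. Running total: 4
Add edge (1,7) w=3 -- no cycle. Running total: 7
Add edge (2,7) w=3 -- no cycle. Running total: 10
Add edge (3,6) w=3 -- no cycle. Running total: 13

MST edges: (1,5,w=1), (4,7,w=1), (5,6,w=2), (1,7,w=3), (2,7,w=3), (3,6,w=3)
Total MST weight: 1 + 1 + 2 + 3 + 3 + 3 = 13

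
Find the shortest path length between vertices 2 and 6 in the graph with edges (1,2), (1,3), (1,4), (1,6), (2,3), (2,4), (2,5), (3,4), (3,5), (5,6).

Step 1: Build adjacency list:
  1: 2, 3, 4, 6
  2: 1, 3, 4, 5
  3: 1, 2, 4, 5
  4: 1, 2, 3
  5: 2, 3, 6
  6: 1, 5

Step 2: BFS from vertex 2 to find shortest path to 6:
  vertex 1 reached at distance 1
  vertex 3 reached at distance 1
  vertex 4 reached at distance 1
  vertex 5 reached at distance 1
  vertex 6 reached at distance 2

Step 3: Shortest path: 2 -> 1 -> 6
Path length: 2 edges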